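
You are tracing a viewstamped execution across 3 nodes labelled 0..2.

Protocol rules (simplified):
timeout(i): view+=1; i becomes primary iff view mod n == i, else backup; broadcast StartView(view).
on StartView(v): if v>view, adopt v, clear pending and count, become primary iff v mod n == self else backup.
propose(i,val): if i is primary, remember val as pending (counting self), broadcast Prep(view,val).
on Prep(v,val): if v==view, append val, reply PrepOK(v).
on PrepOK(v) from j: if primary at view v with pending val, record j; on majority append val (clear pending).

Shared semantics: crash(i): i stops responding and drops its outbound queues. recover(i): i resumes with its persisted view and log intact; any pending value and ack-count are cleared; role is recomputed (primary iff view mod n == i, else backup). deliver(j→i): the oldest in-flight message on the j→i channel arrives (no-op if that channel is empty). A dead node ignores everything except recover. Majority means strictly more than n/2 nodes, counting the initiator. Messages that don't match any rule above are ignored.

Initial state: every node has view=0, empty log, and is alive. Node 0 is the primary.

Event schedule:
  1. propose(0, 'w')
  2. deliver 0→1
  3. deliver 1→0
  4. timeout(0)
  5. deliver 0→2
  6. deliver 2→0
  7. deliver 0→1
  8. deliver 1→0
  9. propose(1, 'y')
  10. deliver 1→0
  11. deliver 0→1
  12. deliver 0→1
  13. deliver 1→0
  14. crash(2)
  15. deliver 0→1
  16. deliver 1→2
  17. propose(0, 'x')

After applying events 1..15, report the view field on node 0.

e1 propose(0,'w'): ·
e2 deliver 0→1: 1[back,v=0,w]
e3 deliver 1→0: 0[prim,v=0,w]
e4 timeout(0): 0[back,v=1,w]
e5 deliver 0→2: 2[back,v=0,w]
e6 deliver 2→0: ·
e7 deliver 0→1: 1[prim,v=1,w]
e8 deliver 1→0: ·
e9 propose(1,'y'): ·
e10 deliver 1→0: 0[back,v=1,w,y]
e11 deliver 0→1: 1[prim,v=1,w,y]
e12 deliver 0→1: ·
e13 deliver 1→0: ·
e14 crash(2): 2[✗back,v=0,w]
e15 deliver 0→1: ·

1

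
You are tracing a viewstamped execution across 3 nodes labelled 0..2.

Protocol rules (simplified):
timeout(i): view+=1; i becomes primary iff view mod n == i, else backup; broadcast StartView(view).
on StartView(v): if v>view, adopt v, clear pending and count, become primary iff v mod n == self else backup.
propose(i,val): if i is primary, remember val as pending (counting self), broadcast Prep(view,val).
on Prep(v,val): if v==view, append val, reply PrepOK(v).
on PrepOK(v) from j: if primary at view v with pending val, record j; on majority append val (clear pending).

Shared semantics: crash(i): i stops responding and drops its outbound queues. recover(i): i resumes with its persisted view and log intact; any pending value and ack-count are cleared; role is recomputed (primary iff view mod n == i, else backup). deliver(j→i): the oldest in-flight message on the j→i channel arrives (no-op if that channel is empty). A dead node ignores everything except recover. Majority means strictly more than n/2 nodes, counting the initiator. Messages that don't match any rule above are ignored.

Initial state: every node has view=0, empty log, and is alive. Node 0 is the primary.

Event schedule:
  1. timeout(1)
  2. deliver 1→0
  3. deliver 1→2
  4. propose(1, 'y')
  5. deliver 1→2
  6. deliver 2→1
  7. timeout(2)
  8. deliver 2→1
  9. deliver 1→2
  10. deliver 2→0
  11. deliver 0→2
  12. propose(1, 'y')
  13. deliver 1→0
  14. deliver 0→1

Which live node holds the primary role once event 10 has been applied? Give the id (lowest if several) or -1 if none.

2

after 1 — timeout(1): n1:prim/v1/[-]
after 2 — deliver 1→0: n0:back/v1/[-]
after 3 — deliver 1→2: n2:back/v1/[-]
after 4 — propose(1,'y'): ·
after 5 — deliver 1→2: n2:back/v1/[y]
after 6 — deliver 2→1: n1:prim/v1/[y]
after 7 — timeout(2): n2:prim/v2/[y]
after 8 — deliver 2→1: n1:back/v2/[y]
after 9 — deliver 1→2: ·
after 10 — deliver 2→0: n0:back/v2/[-]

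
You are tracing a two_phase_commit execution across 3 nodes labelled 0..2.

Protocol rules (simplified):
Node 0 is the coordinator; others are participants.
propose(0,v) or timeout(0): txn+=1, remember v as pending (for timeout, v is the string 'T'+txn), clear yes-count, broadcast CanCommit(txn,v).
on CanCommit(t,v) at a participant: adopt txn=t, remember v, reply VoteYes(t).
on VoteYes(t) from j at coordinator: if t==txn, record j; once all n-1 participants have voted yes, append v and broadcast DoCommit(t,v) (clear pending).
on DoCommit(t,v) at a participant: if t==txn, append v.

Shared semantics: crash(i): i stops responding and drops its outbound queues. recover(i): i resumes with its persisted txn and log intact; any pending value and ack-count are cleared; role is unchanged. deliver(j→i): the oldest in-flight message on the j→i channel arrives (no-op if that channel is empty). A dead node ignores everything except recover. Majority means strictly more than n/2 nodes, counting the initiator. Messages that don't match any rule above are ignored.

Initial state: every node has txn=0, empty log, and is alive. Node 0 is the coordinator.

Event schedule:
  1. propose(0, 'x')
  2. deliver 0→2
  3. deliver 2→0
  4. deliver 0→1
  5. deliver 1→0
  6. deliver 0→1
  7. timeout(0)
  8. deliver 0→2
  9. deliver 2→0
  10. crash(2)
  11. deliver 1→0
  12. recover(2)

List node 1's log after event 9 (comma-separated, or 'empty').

x

e1 propose(0,'x'): 0[coor,t=1,-]
e2 deliver 0→2: 2[part,t=1,-]
e3 deliver 2→0: ·
e4 deliver 0→1: 1[part,t=1,-]
e5 deliver 1→0: 0[coor,t=1,x]
e6 deliver 0→1: 1[part,t=1,x]
e7 timeout(0): 0[coor,t=2,x]
e8 deliver 0→2: 2[part,t=1,x]
e9 deliver 2→0: ·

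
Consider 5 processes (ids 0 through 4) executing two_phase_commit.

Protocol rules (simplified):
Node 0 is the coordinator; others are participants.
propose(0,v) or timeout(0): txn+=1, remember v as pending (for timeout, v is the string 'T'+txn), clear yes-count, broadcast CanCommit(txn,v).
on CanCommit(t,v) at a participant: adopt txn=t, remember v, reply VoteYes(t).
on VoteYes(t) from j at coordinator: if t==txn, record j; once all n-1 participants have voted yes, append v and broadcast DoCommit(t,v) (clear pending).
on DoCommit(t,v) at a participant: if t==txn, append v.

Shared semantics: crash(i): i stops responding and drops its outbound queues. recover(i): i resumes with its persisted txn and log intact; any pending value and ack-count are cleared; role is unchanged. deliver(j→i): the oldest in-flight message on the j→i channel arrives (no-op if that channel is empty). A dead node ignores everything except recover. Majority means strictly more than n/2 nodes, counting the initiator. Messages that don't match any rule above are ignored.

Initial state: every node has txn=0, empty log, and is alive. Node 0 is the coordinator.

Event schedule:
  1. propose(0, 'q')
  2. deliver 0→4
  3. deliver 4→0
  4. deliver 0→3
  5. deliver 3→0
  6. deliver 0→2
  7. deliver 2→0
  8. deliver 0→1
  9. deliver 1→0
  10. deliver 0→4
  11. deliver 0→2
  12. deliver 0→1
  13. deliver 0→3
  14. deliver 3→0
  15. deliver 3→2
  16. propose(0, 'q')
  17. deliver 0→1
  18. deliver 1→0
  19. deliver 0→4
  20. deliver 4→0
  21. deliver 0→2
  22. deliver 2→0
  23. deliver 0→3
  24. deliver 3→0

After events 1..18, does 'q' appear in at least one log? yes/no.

step 1 propose(0,'q'): 0={coor,t=1,log=-}
step 2 deliver 0→4: 4={part,t=1,log=-}
step 3 deliver 4→0: —
step 4 deliver 0→3: 3={part,t=1,log=-}
step 5 deliver 3→0: —
step 6 deliver 0→2: 2={part,t=1,log=-}
step 7 deliver 2→0: —
step 8 deliver 0→1: 1={part,t=1,log=-}
step 9 deliver 1→0: 0={coor,t=1,log=q}
step 10 deliver 0→4: 4={part,t=1,log=q}
step 11 deliver 0→2: 2={part,t=1,log=q}
step 12 deliver 0→1: 1={part,t=1,log=q}
step 13 deliver 0→3: 3={part,t=1,log=q}
step 14 deliver 3→0: —
step 15 deliver 3→2: —
step 16 propose(0,'q'): 0={coor,t=2,log=q}
step 17 deliver 0→1: 1={part,t=2,log=q}
step 18 deliver 1→0: —

yes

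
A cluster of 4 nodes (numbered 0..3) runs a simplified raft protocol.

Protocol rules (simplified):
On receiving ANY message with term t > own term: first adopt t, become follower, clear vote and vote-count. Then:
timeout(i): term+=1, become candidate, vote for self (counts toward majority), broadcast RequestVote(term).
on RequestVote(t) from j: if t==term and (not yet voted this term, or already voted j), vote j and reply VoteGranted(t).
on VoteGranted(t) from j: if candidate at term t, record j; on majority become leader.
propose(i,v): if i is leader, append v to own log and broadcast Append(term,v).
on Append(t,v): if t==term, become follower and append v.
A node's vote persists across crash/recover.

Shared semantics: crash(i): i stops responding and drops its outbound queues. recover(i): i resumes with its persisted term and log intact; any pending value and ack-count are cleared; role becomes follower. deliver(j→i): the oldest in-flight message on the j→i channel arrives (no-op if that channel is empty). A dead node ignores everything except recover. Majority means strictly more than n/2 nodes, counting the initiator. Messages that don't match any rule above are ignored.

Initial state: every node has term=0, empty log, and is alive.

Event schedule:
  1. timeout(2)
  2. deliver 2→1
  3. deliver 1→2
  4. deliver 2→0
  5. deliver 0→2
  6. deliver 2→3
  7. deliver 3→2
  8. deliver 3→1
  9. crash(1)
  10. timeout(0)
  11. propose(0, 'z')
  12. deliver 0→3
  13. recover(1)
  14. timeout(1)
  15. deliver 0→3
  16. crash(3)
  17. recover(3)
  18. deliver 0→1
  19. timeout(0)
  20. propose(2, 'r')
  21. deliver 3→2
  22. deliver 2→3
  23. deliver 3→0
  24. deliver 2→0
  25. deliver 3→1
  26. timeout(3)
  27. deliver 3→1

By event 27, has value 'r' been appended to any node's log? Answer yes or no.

yes

1. timeout(2):  <2:cand t1 ->
2. deliver 2→1:  <1:foll t1 ->
3. deliver 1→2:  nop
4. deliver 2→0:  <0:foll t1 ->
5. deliver 0→2:  <2:lead t1 ->
6. deliver 2→3:  <3:foll t1 ->
7. deliver 3→2:  nop
8. deliver 3→1:  nop
9. crash(1):  <1:✗foll t1 ->
10. timeout(0):  <0:cand t2 ->
11. propose(0,'z'):  nop
12. deliver 0→3:  <3:foll t2 ->
13. recover(1):  <1:foll t1 ->
14. timeout(1):  <1:cand t2 ->
15. deliver 0→3:  nop
16. crash(3):  <3:✗foll t2 ->
17. recover(3):  <3:foll t2 ->
18. deliver 0→1:  nop
19. timeout(0):  <0:cand t3 ->
20. propose(2,'r'):  <2:lead t1 r>
21. deliver 3→2:  nop
22. deliver 2→3:  nop
23. deliver 3→0:  nop
24. deliver 2→0:  nop
25. deliver 3→1:  nop
26. timeout(3):  <3:cand t3 ->
27. deliver 3→1:  <1:foll t3 ->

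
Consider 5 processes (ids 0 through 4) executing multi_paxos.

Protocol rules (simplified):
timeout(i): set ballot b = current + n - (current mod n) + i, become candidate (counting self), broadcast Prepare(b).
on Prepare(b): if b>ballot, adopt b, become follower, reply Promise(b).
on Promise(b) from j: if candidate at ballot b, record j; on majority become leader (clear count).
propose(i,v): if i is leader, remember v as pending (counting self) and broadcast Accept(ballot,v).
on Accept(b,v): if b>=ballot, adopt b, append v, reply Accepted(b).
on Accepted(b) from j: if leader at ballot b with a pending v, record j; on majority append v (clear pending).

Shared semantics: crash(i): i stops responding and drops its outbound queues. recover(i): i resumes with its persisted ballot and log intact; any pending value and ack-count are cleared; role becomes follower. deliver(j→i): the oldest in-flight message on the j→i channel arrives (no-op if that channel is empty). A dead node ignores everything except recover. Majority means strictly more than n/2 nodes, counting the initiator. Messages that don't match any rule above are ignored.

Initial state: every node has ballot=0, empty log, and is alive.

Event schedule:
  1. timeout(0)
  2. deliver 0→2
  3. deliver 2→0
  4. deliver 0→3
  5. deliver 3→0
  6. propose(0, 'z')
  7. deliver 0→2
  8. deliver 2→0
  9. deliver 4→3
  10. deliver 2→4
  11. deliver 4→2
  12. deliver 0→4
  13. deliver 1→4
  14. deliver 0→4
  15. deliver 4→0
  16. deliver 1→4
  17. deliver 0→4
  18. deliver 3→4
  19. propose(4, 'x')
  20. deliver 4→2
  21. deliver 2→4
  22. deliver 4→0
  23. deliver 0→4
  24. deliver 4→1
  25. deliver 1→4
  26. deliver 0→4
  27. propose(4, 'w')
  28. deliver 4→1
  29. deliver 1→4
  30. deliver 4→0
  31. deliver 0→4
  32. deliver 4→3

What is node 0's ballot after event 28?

5

after 1 — timeout(0): n0:cand/b5/[-]
after 2 — deliver 0→2: n2:foll/b5/[-]
after 3 — deliver 2→0: ·
after 4 — deliver 0→3: n3:foll/b5/[-]
after 5 — deliver 3→0: n0:lead/b5/[-]
after 6 — propose(0,'z'): ·
after 7 — deliver 0→2: n2:foll/b5/[z]
after 8 — deliver 2→0: ·
after 9 — deliver 4→3: ·
after 10 — deliver 2→4: ·
after 11 — deliver 4→2: ·
after 12 — deliver 0→4: n4:foll/b5/[-]
after 13 — deliver 1→4: ·
after 14 — deliver 0→4: n4:foll/b5/[z]
after 15 — deliver 4→0: ·
after 16 — deliver 1→4: ·
after 17 — deliver 0→4: ·
after 18 — deliver 3→4: ·
after 19 — propose(4,'x'): ·
after 20 — deliver 4→2: ·
after 21 — deliver 2→4: ·
after 22 — deliver 4→0: n0:lead/b5/[z]
after 23 — deliver 0→4: ·
after 24 — deliver 4→1: ·
after 25 — deliver 1→4: ·
after 26 — deliver 0→4: ·
after 27 — propose(4,'w'): ·
after 28 — deliver 4→1: ·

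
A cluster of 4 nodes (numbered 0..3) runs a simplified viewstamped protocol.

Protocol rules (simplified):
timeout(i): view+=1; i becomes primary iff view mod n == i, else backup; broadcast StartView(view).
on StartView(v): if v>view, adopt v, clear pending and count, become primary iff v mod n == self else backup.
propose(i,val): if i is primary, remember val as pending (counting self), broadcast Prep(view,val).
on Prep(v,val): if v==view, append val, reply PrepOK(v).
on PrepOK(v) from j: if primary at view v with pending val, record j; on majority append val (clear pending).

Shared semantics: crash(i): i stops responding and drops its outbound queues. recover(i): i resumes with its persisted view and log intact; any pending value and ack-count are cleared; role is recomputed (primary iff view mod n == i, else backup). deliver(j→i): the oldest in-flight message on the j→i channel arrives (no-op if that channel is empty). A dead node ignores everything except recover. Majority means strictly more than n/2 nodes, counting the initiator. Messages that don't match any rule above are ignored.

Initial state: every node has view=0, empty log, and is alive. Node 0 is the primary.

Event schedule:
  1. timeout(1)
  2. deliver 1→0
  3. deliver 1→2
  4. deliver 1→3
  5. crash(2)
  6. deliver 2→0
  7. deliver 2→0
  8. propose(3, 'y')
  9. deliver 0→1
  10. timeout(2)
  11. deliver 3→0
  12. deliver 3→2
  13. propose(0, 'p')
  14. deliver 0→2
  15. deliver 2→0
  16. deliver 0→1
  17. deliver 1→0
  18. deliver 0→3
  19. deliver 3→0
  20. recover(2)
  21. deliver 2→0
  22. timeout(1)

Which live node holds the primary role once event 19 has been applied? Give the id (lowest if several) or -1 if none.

1

step 1 timeout(1): 1={prim,v=1,log=-}
step 2 deliver 1→0: 0={back,v=1,log=-}
step 3 deliver 1→2: 2={back,v=1,log=-}
step 4 deliver 1→3: 3={back,v=1,log=-}
step 5 crash(2): 2={✗back,v=1,log=-}
step 6 deliver 2→0: —
step 7 deliver 2→0: —
step 8 propose(3,'y'): —
step 9 deliver 0→1: —
step 10 timeout(2): —
step 11 deliver 3→0: —
step 12 deliver 3→2: —
step 13 propose(0,'p'): —
step 14 deliver 0→2: —
step 15 deliver 2→0: —
step 16 deliver 0→1: —
step 17 deliver 1→0: —
step 18 deliver 0→3: —
step 19 deliver 3→0: —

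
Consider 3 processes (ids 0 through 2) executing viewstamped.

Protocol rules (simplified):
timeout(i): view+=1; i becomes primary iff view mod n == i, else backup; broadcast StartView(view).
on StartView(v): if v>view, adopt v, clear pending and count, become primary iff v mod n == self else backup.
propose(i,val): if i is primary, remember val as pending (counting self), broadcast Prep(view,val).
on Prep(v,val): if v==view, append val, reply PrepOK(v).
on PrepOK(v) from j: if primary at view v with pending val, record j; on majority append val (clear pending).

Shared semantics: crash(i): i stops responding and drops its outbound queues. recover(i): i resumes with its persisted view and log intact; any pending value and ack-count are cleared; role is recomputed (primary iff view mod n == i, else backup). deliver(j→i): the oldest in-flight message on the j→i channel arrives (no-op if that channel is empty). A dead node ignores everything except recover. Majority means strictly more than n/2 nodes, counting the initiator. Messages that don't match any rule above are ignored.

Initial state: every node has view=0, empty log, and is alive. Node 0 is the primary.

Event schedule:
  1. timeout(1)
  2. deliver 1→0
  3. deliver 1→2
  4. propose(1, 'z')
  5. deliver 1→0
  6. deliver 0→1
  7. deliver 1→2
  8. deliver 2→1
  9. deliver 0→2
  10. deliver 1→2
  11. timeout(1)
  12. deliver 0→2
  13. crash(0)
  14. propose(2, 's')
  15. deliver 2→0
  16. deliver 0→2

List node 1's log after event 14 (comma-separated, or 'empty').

z

e1 timeout(1): 1[prim,v=1,-]
e2 deliver 1→0: 0[back,v=1,-]
e3 deliver 1→2: 2[back,v=1,-]
e4 propose(1,'z'): ·
e5 deliver 1→0: 0[back,v=1,z]
e6 deliver 0→1: 1[prim,v=1,z]
e7 deliver 1→2: 2[back,v=1,z]
e8 deliver 2→1: ·
e9 deliver 0→2: ·
e10 deliver 1→2: ·
e11 timeout(1): 1[back,v=2,z]
e12 deliver 0→2: ·
e13 crash(0): 0[✗back,v=1,z]
e14 propose(2,'s'): ·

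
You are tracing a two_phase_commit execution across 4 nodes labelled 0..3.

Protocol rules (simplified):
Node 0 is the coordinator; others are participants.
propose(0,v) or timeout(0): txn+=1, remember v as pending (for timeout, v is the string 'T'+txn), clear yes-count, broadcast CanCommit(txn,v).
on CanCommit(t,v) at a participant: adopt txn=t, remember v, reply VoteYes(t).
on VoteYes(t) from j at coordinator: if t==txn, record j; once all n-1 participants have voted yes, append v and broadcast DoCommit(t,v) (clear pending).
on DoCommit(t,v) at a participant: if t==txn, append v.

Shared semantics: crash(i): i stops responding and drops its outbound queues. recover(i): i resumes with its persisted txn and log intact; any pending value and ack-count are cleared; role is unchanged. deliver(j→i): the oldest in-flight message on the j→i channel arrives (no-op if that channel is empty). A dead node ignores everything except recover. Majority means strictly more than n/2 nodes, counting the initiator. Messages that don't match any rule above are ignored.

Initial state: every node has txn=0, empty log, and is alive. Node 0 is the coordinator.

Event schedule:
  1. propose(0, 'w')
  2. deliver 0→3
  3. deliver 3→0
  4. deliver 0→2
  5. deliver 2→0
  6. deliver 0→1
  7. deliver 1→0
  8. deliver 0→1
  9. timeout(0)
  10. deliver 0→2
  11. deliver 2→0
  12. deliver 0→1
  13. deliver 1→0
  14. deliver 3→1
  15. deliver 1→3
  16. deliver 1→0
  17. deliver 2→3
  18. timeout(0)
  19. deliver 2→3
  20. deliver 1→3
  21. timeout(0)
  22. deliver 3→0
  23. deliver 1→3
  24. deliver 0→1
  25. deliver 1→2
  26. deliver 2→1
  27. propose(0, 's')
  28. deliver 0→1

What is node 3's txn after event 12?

1

step 1 propose(0,'w'): 0={coor,t=1,log=-}
step 2 deliver 0→3: 3={part,t=1,log=-}
step 3 deliver 3→0: —
step 4 deliver 0→2: 2={part,t=1,log=-}
step 5 deliver 2→0: —
step 6 deliver 0→1: 1={part,t=1,log=-}
step 7 deliver 1→0: 0={coor,t=1,log=w}
step 8 deliver 0→1: 1={part,t=1,log=w}
step 9 timeout(0): 0={coor,t=2,log=w}
step 10 deliver 0→2: 2={part,t=1,log=w}
step 11 deliver 2→0: —
step 12 deliver 0→1: 1={part,t=2,log=w}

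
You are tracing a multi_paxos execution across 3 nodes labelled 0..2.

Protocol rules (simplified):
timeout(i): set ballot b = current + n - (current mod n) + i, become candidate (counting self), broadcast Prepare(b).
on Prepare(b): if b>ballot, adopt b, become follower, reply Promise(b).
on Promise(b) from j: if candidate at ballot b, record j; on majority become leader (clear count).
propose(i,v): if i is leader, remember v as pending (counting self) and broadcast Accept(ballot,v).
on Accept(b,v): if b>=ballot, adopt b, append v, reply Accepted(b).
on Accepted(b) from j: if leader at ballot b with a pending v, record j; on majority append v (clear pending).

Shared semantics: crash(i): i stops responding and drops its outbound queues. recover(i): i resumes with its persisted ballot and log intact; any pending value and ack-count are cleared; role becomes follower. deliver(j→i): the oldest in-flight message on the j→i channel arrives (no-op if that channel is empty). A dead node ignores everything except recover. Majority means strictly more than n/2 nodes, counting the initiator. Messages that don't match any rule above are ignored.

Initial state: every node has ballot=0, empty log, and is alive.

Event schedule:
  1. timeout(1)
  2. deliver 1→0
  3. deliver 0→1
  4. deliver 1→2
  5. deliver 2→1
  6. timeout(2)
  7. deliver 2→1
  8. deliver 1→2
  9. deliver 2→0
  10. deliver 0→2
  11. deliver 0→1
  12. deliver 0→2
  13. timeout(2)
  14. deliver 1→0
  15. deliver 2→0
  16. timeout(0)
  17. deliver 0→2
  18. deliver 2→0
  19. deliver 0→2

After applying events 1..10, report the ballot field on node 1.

step 1 timeout(1): 1={cand,b=4,log=-}
step 2 deliver 1→0: 0={foll,b=4,log=-}
step 3 deliver 0→1: 1={lead,b=4,log=-}
step 4 deliver 1→2: 2={foll,b=4,log=-}
step 5 deliver 2→1: —
step 6 timeout(2): 2={cand,b=8,log=-}
step 7 deliver 2→1: 1={foll,b=8,log=-}
step 8 deliver 1→2: 2={lead,b=8,log=-}
step 9 deliver 2→0: 0={foll,b=8,log=-}
step 10 deliver 0→2: —

8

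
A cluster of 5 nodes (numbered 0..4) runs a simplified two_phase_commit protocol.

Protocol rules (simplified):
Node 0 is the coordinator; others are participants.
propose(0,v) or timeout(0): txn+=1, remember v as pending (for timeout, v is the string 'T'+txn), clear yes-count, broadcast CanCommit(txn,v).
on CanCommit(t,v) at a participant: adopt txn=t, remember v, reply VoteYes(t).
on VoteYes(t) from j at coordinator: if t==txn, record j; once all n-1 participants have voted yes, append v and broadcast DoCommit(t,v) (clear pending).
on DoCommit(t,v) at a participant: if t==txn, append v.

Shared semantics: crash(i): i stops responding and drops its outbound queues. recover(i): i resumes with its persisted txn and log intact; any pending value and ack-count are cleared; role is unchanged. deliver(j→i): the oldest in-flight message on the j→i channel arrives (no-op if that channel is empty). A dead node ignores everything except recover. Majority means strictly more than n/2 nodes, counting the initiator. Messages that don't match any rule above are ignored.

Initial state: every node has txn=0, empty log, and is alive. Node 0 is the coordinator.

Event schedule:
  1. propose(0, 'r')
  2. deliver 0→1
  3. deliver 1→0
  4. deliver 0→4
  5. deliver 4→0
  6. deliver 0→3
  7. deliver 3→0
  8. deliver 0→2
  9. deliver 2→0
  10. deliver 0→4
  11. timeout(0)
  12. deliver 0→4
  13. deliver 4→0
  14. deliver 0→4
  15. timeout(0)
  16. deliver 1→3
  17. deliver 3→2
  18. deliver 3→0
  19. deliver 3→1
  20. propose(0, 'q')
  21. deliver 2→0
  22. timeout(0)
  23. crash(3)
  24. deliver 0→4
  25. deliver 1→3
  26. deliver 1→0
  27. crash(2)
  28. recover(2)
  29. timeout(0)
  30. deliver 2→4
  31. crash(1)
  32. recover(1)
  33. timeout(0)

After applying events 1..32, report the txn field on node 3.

[1] propose(0,'r') → N0(coor t1 [-])
[2] deliver 0→1 → N1(part t1 [-])
[3] deliver 1→0 → ∅
[4] deliver 0→4 → N4(part t1 [-])
[5] deliver 4→0 → ∅
[6] deliver 0→3 → N3(part t1 [-])
[7] deliver 3→0 → ∅
[8] deliver 0→2 → N2(part t1 [-])
[9] deliver 2→0 → N0(coor t1 [r])
[10] deliver 0→4 → N4(part t1 [r])
[11] timeout(0) → N0(coor t2 [r])
[12] deliver 0→4 → N4(part t2 [r])
[13] deliver 4→0 → ∅
[14] deliver 0→4 → ∅
[15] timeout(0) → N0(coor t3 [r])
[16] deliver 1→3 → ∅
[17] deliver 3→2 → ∅
[18] deliver 3→0 → ∅
[19] deliver 3→1 → ∅
[20] propose(0,'q') → N0(coor t4 [r])
[21] deliver 2→0 → ∅
[22] timeout(0) → N0(coor t5 [r])
[23] crash(3) → N3(✗part t1 [-])
[24] deliver 0→4 → N4(part t3 [r])
[25] deliver 1→3 → ∅
[26] deliver 1→0 → ∅
[27] crash(2) → N2(✗part t1 [-])
[28] recover(2) → N2(part t1 [-])
[29] timeout(0) → N0(coor t6 [r])
[30] deliver 2→4 → ∅
[31] crash(1) → N1(✗part t1 [-])
[32] recover(1) → N1(part t1 [-])

1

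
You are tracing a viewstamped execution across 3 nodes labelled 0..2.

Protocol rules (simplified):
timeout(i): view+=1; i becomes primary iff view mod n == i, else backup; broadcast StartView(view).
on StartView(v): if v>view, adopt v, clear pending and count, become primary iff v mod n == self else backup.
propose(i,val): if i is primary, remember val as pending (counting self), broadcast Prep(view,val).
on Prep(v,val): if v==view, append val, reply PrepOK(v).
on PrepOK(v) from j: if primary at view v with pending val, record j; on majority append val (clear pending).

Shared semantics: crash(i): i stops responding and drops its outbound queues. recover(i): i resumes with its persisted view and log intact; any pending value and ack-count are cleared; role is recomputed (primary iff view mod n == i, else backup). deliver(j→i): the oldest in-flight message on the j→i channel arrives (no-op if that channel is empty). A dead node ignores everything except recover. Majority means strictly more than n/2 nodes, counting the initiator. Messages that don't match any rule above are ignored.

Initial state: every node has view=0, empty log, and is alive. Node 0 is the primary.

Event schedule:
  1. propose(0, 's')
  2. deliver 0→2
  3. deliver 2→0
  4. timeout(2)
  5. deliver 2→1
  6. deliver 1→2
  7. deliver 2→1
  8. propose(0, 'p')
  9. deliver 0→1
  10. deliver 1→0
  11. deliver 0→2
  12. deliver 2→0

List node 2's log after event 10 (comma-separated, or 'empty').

e1 propose(0,'s'): ·
e2 deliver 0→2: 2[back,v=0,s]
e3 deliver 2→0: 0[prim,v=0,s]
e4 timeout(2): 2[back,v=1,s]
e5 deliver 2→1: 1[prim,v=1,-]
e6 deliver 1→2: ·
e7 deliver 2→1: ·
e8 propose(0,'p'): ·
e9 deliver 0→1: ·
e10 deliver 1→0: ·

s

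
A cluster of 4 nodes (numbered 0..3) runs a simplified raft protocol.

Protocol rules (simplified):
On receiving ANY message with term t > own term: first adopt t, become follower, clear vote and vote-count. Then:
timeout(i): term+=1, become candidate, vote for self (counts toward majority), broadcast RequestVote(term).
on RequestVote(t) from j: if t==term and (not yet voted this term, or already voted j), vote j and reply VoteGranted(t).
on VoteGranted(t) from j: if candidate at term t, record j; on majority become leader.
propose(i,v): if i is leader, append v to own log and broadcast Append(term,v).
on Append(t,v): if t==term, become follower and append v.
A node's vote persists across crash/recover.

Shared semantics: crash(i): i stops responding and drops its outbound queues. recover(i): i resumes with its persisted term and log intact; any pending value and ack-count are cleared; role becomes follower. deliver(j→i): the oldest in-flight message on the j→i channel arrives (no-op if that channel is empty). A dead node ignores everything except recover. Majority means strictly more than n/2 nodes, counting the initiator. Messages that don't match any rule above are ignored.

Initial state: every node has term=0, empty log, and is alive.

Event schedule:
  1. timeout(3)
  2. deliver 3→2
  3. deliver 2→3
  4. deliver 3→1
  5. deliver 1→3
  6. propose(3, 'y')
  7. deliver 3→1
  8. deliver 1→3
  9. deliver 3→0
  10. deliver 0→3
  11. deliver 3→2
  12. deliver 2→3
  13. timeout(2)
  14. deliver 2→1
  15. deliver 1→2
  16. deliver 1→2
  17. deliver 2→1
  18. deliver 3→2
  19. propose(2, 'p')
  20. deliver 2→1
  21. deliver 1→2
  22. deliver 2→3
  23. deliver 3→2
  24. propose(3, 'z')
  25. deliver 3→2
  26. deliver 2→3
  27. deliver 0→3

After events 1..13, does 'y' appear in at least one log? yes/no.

[1] timeout(3) → N3(cand t1 [-])
[2] deliver 3→2 → N2(foll t1 [-])
[3] deliver 2→3 → ∅
[4] deliver 3→1 → N1(foll t1 [-])
[5] deliver 1→3 → N3(lead t1 [-])
[6] propose(3,'y') → N3(lead t1 [y])
[7] deliver 3→1 → N1(foll t1 [y])
[8] deliver 1→3 → ∅
[9] deliver 3→0 → N0(foll t1 [-])
[10] deliver 0→3 → ∅
[11] deliver 3→2 → N2(foll t1 [y])
[12] deliver 2→3 → ∅
[13] timeout(2) → N2(cand t2 [y])

yes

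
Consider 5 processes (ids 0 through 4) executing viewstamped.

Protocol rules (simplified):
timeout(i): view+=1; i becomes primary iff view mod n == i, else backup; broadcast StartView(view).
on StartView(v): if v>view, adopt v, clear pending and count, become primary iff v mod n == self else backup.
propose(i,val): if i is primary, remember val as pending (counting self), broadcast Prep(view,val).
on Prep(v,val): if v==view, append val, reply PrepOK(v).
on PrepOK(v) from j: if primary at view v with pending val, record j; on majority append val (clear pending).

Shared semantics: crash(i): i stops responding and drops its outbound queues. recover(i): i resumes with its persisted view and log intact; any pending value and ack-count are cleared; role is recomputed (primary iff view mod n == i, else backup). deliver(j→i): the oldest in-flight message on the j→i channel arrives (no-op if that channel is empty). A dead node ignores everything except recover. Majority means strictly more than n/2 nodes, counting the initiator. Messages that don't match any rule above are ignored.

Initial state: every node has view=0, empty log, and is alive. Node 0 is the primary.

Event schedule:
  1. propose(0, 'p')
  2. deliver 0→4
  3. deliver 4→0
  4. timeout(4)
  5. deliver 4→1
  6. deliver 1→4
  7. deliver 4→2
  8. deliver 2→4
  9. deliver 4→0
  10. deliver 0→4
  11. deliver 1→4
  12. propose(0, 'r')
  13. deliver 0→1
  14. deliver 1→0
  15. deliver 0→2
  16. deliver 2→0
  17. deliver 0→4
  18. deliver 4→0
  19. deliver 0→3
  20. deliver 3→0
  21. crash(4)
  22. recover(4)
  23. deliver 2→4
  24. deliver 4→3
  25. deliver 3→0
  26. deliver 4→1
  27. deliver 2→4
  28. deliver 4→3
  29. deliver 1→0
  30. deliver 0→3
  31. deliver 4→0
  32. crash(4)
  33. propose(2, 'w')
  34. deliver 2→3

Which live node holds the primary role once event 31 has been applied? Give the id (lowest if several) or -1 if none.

e1 propose(0,'p'): ·
e2 deliver 0→4: 4[back,v=0,p]
e3 deliver 4→0: ·
e4 timeout(4): 4[back,v=1,p]
e5 deliver 4→1: 1[prim,v=1,-]
e6 deliver 1→4: ·
e7 deliver 4→2: 2[back,v=1,-]
e8 deliver 2→4: ·
e9 deliver 4→0: 0[back,v=1,-]
e10 deliver 0→4: ·
e11 deliver 1→4: ·
e12 propose(0,'r'): ·
e13 deliver 0→1: ·
e14 deliver 1→0: ·
e15 deliver 0→2: ·
e16 deliver 2→0: ·
e17 deliver 0→4: ·
e18 deliver 4→0: ·
e19 deliver 0→3: 3[back,v=0,p]
e20 deliver 3→0: ·
e21 crash(4): 4[✗back,v=1,p]
e22 recover(4): 4[back,v=1,p]
e23 deliver 2→4: ·
e24 deliver 4→3: ·
e25 deliver 3→0: ·
e26 deliver 4→1: ·
e27 deliver 2→4: ·
e28 deliver 4→3: ·
e29 deliver 1→0: ·
e30 deliver 0→3: ·
e31 deliver 4→0: ·

1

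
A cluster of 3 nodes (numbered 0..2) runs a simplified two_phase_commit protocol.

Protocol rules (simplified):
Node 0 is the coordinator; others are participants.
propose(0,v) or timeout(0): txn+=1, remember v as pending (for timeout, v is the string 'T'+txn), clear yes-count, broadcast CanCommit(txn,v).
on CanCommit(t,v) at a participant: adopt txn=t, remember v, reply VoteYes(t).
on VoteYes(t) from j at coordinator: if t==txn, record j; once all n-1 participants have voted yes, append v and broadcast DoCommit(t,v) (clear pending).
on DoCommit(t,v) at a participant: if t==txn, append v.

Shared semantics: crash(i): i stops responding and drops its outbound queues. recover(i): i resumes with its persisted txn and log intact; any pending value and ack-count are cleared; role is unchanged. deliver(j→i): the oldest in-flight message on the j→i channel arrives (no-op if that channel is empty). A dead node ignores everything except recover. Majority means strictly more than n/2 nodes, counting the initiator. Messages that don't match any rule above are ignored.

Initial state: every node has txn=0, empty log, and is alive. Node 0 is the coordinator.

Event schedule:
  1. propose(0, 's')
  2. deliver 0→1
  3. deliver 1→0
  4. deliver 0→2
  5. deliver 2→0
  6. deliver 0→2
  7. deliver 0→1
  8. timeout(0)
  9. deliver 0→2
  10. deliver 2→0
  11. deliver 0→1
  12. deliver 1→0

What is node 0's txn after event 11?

2

1. propose(0,'s'):  <0:coor t1 ->
2. deliver 0→1:  <1:part t1 ->
3. deliver 1→0:  nop
4. deliver 0→2:  <2:part t1 ->
5. deliver 2→0:  <0:coor t1 s>
6. deliver 0→2:  <2:part t1 s>
7. deliver 0→1:  <1:part t1 s>
8. timeout(0):  <0:coor t2 s>
9. deliver 0→2:  <2:part t2 s>
10. deliver 2→0:  nop
11. deliver 0→1:  <1:part t2 s>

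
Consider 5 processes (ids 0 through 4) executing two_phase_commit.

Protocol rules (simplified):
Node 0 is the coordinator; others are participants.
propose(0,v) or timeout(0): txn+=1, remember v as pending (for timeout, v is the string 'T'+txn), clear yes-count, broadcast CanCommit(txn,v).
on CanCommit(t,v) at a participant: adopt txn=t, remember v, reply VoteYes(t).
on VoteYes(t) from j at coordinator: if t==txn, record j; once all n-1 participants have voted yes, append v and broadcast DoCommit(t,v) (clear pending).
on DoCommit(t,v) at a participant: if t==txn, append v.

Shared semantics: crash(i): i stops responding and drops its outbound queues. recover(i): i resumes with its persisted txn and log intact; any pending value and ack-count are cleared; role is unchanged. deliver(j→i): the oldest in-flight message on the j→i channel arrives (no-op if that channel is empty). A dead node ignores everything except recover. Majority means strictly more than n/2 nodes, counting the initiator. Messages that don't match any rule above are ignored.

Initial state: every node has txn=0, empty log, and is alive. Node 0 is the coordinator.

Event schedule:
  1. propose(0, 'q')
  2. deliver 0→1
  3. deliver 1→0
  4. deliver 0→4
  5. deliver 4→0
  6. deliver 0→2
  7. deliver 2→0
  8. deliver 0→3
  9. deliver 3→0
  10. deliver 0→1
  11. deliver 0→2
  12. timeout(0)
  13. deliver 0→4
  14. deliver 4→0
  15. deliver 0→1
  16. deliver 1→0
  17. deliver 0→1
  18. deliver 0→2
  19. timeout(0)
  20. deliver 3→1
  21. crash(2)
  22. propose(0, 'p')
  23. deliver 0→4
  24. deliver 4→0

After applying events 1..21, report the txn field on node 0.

e1 propose(0,'q'): 0[coor,t=1,-]
e2 deliver 0→1: 1[part,t=1,-]
e3 deliver 1→0: ·
e4 deliver 0→4: 4[part,t=1,-]
e5 deliver 4→0: ·
e6 deliver 0→2: 2[part,t=1,-]
e7 deliver 2→0: ·
e8 deliver 0→3: 3[part,t=1,-]
e9 deliver 3→0: 0[coor,t=1,q]
e10 deliver 0→1: 1[part,t=1,q]
e11 deliver 0→2: 2[part,t=1,q]
e12 timeout(0): 0[coor,t=2,q]
e13 deliver 0→4: 4[part,t=1,q]
e14 deliver 4→0: ·
e15 deliver 0→1: 1[part,t=2,q]
e16 deliver 1→0: ·
e17 deliver 0→1: ·
e18 deliver 0→2: 2[part,t=2,q]
e19 timeout(0): 0[coor,t=3,q]
e20 deliver 3→1: ·
e21 crash(2): 2[✗part,t=2,q]

3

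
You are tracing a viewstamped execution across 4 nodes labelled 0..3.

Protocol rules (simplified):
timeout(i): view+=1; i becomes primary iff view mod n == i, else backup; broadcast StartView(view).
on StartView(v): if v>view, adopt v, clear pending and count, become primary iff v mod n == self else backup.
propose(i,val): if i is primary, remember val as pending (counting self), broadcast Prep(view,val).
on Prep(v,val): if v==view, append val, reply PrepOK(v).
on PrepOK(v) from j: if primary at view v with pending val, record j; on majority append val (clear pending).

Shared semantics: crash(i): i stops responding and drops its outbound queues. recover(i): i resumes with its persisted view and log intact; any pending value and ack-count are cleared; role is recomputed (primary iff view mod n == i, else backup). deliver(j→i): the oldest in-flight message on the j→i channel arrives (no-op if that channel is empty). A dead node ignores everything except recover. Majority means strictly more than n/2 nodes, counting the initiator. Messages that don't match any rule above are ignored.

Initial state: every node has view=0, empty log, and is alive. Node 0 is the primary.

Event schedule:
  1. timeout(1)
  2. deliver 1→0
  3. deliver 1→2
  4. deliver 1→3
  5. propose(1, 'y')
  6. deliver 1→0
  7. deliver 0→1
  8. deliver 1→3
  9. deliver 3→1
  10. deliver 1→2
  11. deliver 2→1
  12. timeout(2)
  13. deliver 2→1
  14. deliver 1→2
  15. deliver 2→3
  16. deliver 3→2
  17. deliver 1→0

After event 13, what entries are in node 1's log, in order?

y

e1 timeout(1): 1[prim,v=1,-]
e2 deliver 1→0: 0[back,v=1,-]
e3 deliver 1→2: 2[back,v=1,-]
e4 deliver 1→3: 3[back,v=1,-]
e5 propose(1,'y'): ·
e6 deliver 1→0: 0[back,v=1,y]
e7 deliver 0→1: ·
e8 deliver 1→3: 3[back,v=1,y]
e9 deliver 3→1: 1[prim,v=1,y]
e10 deliver 1→2: 2[back,v=1,y]
e11 deliver 2→1: ·
e12 timeout(2): 2[prim,v=2,y]
e13 deliver 2→1: 1[back,v=2,y]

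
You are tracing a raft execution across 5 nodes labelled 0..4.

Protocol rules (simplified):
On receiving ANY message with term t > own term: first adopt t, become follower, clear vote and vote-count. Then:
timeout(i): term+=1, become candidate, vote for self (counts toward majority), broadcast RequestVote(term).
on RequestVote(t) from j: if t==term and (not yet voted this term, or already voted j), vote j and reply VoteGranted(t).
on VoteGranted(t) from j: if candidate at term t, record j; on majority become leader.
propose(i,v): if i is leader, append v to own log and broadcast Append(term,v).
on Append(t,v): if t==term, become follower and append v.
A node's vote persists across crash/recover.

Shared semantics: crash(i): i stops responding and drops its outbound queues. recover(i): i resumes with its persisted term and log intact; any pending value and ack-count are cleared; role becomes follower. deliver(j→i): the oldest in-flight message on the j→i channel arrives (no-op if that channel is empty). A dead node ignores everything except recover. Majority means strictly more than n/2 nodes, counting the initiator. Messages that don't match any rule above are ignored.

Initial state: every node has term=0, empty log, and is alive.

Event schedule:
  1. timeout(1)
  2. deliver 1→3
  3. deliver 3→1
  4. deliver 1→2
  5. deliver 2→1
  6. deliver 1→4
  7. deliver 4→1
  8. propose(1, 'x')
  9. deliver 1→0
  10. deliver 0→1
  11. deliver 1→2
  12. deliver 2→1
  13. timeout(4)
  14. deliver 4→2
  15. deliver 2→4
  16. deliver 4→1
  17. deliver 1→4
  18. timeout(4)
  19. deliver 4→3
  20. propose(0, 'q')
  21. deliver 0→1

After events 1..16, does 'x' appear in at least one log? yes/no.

step 1 timeout(1): 1={cand,t=1,log=-}
step 2 deliver 1→3: 3={foll,t=1,log=-}
step 3 deliver 3→1: —
step 4 deliver 1→2: 2={foll,t=1,log=-}
step 5 deliver 2→1: 1={lead,t=1,log=-}
step 6 deliver 1→4: 4={foll,t=1,log=-}
step 7 deliver 4→1: —
step 8 propose(1,'x'): 1={lead,t=1,log=x}
step 9 deliver 1→0: 0={foll,t=1,log=-}
step 10 deliver 0→1: —
step 11 deliver 1→2: 2={foll,t=1,log=x}
step 12 deliver 2→1: —
step 13 timeout(4): 4={cand,t=2,log=-}
step 14 deliver 4→2: 2={foll,t=2,log=x}
step 15 deliver 2→4: —
step 16 deliver 4→1: 1={foll,t=2,log=x}

yes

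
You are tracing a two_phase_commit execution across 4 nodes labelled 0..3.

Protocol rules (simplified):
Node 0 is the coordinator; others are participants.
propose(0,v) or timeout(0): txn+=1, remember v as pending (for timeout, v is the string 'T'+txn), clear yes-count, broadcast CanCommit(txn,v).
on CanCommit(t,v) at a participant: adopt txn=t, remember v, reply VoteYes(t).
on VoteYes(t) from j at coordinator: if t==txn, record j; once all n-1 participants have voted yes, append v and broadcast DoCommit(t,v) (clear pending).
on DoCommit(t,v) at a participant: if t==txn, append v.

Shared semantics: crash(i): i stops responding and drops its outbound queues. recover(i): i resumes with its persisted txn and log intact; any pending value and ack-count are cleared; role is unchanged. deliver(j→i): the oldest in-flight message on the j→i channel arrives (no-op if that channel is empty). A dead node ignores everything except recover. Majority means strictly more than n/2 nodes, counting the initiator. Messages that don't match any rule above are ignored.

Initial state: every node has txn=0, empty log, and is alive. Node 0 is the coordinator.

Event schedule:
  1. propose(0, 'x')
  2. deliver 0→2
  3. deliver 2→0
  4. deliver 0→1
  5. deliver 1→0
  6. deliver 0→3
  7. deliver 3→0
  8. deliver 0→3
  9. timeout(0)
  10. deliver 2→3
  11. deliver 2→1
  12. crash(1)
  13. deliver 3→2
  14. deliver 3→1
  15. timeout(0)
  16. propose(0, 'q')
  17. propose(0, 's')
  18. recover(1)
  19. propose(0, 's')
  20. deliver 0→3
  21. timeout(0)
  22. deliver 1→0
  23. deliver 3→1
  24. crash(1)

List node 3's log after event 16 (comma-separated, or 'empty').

x

after 1 — propose(0,'x'): n0:coor/t1/[-]
after 2 — deliver 0→2: n2:part/t1/[-]
after 3 — deliver 2→0: ·
after 4 — deliver 0→1: n1:part/t1/[-]
after 5 — deliver 1→0: ·
after 6 — deliver 0→3: n3:part/t1/[-]
after 7 — deliver 3→0: n0:coor/t1/[x]
after 8 — deliver 0→3: n3:part/t1/[x]
after 9 — timeout(0): n0:coor/t2/[x]
after 10 — deliver 2→3: ·
after 11 — deliver 2→1: ·
after 12 — crash(1): n1:✗part/t1/[-]
after 13 — deliver 3→2: ·
after 14 — deliver 3→1: ·
after 15 — timeout(0): n0:coor/t3/[x]
after 16 — propose(0,'q'): n0:coor/t4/[x]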